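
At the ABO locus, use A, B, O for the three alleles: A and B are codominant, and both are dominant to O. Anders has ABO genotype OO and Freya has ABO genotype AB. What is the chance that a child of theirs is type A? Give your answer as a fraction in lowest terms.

1/2

ABO cross OO × AB → offspring phenotypes: 1/2 A, 1/2 B.
So P(type A) = 1/2.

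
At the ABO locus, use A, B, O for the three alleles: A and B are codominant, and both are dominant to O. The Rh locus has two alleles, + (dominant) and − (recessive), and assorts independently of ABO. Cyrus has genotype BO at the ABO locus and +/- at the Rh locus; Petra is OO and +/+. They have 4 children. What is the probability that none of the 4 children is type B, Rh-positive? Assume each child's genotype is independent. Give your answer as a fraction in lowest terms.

ABO cross BO × OO → 1/2 O, 1/2 B.
Rh cross +/- × +/+ → 1 Rh+; so P(type B, Rh-positive) = 1/2 × 1 = 1/2 per child.
P(not type B, Rh-positive) = 1/2 for one child; (1/2)^4 = 1/16.

1/16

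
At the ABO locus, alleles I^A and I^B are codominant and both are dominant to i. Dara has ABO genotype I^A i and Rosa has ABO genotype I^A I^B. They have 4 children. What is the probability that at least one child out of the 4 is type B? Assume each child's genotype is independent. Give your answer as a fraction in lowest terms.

175/256

ABO cross I^A i × I^A I^B → 1/2 A, 1/4 B, 1/4 AB.
So P(type B) = 1/4 per child.
P(none) = (3/4)^4 = 81/256; P(at least one) = 1 − 81/256 = 175/256.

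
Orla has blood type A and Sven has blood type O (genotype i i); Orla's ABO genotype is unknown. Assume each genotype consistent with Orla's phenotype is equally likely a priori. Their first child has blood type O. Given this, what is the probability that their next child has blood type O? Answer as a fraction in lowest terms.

Possible genotypes: Orla ∈ {I^A I^A, I^A i}; Sven ∈ {i i}.
Weight each parental genotype pair by prior × P(type-O child):
  I^A i × i i: posterior weight 1; P(next child type O) = 1/2.
Weighted sum = 1/2.

1/2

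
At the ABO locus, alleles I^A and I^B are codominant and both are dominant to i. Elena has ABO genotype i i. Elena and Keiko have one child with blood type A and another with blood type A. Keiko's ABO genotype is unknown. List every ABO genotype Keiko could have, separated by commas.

For each candidate genotype of Keiko, check whether crossing it with i i can produce every observed child phenotype.
  I^A I^A → possible child types {A} ✓
  I^A I^B → possible child types {A, B} ✓
  I^A i → possible child types {O, A} ✓
  I^B I^B → possible child types {B} ✗
  I^B i → possible child types {O, B} ✗
  i i → possible child types {O} ✗

I^A I^A, I^A I^B, I^A i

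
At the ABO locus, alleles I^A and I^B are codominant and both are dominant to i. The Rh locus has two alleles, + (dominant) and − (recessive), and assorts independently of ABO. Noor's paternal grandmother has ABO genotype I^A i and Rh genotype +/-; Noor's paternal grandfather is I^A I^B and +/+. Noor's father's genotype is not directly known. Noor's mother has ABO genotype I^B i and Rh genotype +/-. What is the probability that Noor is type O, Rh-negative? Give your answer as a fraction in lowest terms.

Noor's father's ABO genotype from I^A i × I^A I^B: 1/4 I^A I^A, 1/4 I^A I^B, 1/4 I^A i, 1/4 I^B i.
Crossing each possibility with the mother I^B i and summing P(type O): 1/4·0 + 1/4·0 + 1/4·1/4 + 1/4·1/4 = 1/8.
Similarly for Rh via the father's Rh distribution: P(Rh-) = 1/8.
Independent loci: 1/8 × 1/8 = 1/64.

1/64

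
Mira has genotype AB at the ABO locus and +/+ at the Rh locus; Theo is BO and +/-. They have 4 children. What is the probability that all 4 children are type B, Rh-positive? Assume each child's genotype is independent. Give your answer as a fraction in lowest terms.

ABO cross AB × BO → 1/4 A, 1/2 B, 1/4 AB.
Rh cross +/+ × +/- → 1 Rh+; so P(type B, Rh-positive) = 1/2 × 1 = 1/2 per child.
All 4 independent: (1/2)^4 = 1/16.

1/16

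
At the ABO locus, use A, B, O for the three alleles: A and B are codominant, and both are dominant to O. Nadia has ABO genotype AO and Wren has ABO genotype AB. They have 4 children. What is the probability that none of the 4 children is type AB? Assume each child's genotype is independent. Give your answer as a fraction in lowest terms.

ABO cross AO × AB → 1/2 A, 1/4 B, 1/4 AB.
So P(type AB) = 1/4 per child.
P(not type AB) = 3/4 for one child; (3/4)^4 = 81/256.

81/256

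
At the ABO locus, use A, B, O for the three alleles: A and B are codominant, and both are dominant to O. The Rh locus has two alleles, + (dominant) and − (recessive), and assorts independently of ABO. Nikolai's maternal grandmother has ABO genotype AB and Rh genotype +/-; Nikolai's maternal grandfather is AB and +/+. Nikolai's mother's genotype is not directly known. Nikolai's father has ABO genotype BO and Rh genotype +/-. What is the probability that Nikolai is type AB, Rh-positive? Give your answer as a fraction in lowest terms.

Nikolai's mother's ABO genotype from AB × AB: 1/4 AA, 1/2 AB, 1/4 BB.
Crossing each possibility with the father BO and summing P(type AB): 1/4·1/2 + 1/2·1/4 + 1/4·0 = 1/4.
Similarly for Rh via the mother's Rh distribution: P(Rh+) = 7/8.
Independent loci: 1/4 × 7/8 = 7/32.

7/32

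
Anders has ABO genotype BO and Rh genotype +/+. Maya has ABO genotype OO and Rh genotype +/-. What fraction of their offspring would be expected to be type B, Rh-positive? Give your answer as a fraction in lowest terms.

ABO cross BO × OO → offspring phenotypes: 1/2 O, 1/2 B.
Rh cross +/+ × +/- → 1 Rh+.
Independent loci: P(type B, Rh-positive) = 1/2 × 1 = 1/2.

1/2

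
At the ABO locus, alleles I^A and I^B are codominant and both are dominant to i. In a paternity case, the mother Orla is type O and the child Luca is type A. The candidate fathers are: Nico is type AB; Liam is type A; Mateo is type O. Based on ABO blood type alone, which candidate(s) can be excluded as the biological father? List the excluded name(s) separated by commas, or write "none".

Mateo

A candidate is excluded only if no genotype consistent with his phenotype could produce a type A child with a type O mother.
Mateo (type O): no genotype consistent with that phenotype can produce a type-A child with a type-O mother.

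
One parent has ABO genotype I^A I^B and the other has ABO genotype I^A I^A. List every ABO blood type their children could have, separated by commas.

A, AB

Gametes from I^A I^B × I^A I^A give offspring ABO genotypes I^A I^A, I^A I^B, i.e. phenotypes A, AB.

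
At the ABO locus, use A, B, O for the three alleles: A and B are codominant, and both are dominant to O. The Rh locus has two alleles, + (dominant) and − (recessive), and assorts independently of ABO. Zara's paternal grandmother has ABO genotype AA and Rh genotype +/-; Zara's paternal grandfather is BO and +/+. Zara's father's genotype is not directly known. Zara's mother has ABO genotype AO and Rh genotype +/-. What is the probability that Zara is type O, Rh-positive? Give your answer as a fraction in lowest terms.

7/64

Zara's father's ABO genotype from AA × BO: 1/2 AB, 1/2 AO.
Crossing each possibility with the mother AO and summing P(type O): 1/2·0 + 1/2·1/4 = 1/8.
Similarly for Rh via the father's Rh distribution: P(Rh+) = 7/8.
Independent loci: 1/8 × 7/8 = 7/64.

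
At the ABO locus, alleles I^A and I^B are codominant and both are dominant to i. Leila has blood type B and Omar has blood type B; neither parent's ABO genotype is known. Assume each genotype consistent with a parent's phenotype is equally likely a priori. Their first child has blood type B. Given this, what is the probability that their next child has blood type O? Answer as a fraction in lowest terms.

1/20

Possible genotypes: Leila ∈ {I^B I^B, I^B i}; Omar ∈ {I^B I^B, I^B i}.
Weight each parental genotype pair by prior × P(type-B child):
  I^B I^B × I^B I^B: posterior weight 4/15; P(next child type O) = 0.
  I^B I^B × I^B i: posterior weight 4/15; P(next child type O) = 0.
  I^B i × I^B I^B: posterior weight 4/15; P(next child type O) = 0.
  I^B i × I^B i: posterior weight 1/5; P(next child type O) = 1/4.
Weighted sum = 1/20.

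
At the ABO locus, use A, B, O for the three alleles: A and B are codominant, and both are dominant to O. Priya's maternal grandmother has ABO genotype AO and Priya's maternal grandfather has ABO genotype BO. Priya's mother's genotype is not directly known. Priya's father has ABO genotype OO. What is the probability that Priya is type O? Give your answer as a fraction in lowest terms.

1/2

Priya's mother's ABO genotype from AO × BO: 1/4 AB, 1/4 AO, 1/4 BO, 1/4 OO.
Crossing each possibility with the father OO and summing P(type O): 1/4·0 + 1/4·1/2 + 1/4·1/2 + 1/4·1 = 1/2.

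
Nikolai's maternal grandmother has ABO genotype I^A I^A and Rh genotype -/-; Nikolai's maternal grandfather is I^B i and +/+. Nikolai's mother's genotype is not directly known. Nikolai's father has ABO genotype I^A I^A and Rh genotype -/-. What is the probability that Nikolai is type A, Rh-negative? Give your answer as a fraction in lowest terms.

Nikolai's mother's ABO genotype from I^A I^A × I^B i: 1/2 I^A I^B, 1/2 I^A i.
Crossing each possibility with the father I^A I^A and summing P(type A): 1/2·1/2 + 1/2·1 = 3/4.
Similarly for Rh via the mother's Rh distribution: P(Rh-) = 1/2.
Independent loci: 3/4 × 1/2 = 3/8.

3/8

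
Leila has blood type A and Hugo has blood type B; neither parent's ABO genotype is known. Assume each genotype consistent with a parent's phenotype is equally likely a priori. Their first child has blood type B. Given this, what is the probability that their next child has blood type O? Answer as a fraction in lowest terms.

Possible genotypes: Leila ∈ {AA, AO}; Hugo ∈ {BB, BO}.
Weight each parental genotype pair by prior × P(type-B child):
  AO × BB: posterior weight 2/3; P(next child type O) = 0.
  AO × BO: posterior weight 1/3; P(next child type O) = 1/4.
Weighted sum = 1/12.

1/12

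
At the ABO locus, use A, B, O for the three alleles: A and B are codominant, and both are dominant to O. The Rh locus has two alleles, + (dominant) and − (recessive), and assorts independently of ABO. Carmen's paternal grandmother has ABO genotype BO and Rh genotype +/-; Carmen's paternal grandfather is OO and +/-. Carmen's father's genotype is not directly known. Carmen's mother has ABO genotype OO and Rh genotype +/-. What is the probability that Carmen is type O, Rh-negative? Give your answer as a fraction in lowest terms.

Carmen's father's ABO genotype from BO × OO: 1/2 BO, 1/2 OO.
Crossing each possibility with the mother OO and summing P(type O): 1/2·1/2 + 1/2·1 = 3/4.
Similarly for Rh via the father's Rh distribution: P(Rh-) = 1/4.
Independent loci: 3/4 × 1/4 = 3/16.

3/16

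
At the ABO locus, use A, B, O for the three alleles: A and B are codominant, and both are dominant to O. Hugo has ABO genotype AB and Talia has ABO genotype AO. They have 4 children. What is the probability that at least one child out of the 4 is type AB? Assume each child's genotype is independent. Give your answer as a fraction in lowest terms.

175/256

ABO cross AB × AO → 1/2 A, 1/4 B, 1/4 AB.
So P(type AB) = 1/4 per child.
P(none) = (3/4)^4 = 81/256; P(at least one) = 1 − 81/256 = 175/256.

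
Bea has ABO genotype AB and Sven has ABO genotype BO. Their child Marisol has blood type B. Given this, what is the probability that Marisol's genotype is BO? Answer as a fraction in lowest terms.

1/2

Cross AB × BO → 1/4 AB, 1/4 AO, 1/4 BB, 1/4 BO.
Type-B genotypes among offspring: BB (1/4), BO (1/4); total 1/2.
P(BO | type B) = (1/4) / (1/2) = 1/2.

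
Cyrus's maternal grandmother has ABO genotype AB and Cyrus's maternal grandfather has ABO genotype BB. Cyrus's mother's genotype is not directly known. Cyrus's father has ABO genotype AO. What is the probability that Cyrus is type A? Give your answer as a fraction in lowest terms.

1/4

Cyrus's mother's ABO genotype from AB × BB: 1/2 AB, 1/2 BB.
Crossing each possibility with the father AO and summing P(type A): 1/2·1/2 + 1/2·0 = 1/4.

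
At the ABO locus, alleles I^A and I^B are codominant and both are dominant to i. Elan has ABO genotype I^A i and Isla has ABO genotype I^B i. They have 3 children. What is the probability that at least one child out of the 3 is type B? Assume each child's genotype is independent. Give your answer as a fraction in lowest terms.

37/64

ABO cross I^A i × I^B i → 1/4 O, 1/4 A, 1/4 B, 1/4 AB.
So P(type B) = 1/4 per child.
P(none) = (3/4)^3 = 27/64; P(at least one) = 1 − 27/64 = 37/64.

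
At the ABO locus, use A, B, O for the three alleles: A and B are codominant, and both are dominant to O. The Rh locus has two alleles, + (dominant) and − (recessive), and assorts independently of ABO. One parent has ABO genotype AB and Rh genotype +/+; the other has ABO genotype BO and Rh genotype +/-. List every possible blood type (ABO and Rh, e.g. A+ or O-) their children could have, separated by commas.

Gametes from AB × BO give offspring ABO genotypes AB, AO, BB, BO, i.e. phenotypes A, B, AB.
Rh cross +/+ × +/- → phenotypes Rh+.
Combining independently: A+, B+, AB+.

A+, B+, AB+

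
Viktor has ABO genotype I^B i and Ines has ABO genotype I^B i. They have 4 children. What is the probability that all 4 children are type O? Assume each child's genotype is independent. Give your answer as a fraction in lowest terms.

ABO cross I^B i × I^B i → 1/4 O, 3/4 B.
So P(type O) = 1/4 per child.
All 4 independent: (1/4)^4 = 1/256.

1/256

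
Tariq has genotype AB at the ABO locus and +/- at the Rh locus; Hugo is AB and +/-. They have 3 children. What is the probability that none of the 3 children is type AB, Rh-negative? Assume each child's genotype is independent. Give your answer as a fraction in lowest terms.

343/512

ABO cross AB × AB → 1/4 A, 1/4 B, 1/2 AB.
Rh cross +/- × +/- → 3/4 Rh+, 1/4 Rh-; so P(type AB, Rh-negative) = 1/2 × 1/4 = 1/8 per child.
P(not type AB, Rh-negative) = 7/8 for one child; (7/8)^3 = 343/512.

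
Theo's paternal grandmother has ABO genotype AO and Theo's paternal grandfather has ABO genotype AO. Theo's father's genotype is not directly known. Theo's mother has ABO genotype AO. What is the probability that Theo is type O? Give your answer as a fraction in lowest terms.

1/4

Theo's father's ABO genotype from AO × AO: 1/4 AA, 1/2 AO, 1/4 OO.
Crossing each possibility with the mother AO and summing P(type O): 1/4·0 + 1/2·1/4 + 1/4·1/2 = 1/4.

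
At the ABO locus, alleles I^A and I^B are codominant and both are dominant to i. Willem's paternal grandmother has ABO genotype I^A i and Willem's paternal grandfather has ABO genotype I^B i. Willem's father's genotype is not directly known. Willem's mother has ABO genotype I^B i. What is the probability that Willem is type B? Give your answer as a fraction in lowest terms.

Willem's father's ABO genotype from I^A i × I^B i: 1/4 I^A I^B, 1/4 I^A i, 1/4 I^B i, 1/4 i i.
Crossing each possibility with the mother I^B i and summing P(type B): 1/4·1/2 + 1/4·1/4 + 1/4·3/4 + 1/4·1/2 = 1/2.

1/2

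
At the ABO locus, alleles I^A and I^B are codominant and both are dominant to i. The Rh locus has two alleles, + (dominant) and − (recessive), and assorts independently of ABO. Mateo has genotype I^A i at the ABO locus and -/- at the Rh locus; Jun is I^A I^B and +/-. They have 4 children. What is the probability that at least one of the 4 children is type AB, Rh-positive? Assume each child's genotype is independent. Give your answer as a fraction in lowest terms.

1695/4096

ABO cross I^A i × I^A I^B → 1/2 A, 1/4 B, 1/4 AB.
Rh cross -/- × +/- → 1/2 Rh+, 1/2 Rh-; so P(type AB, Rh-positive) = 1/4 × 1/2 = 1/8 per child.
P(none) = (7/8)^4 = 2401/4096; P(at least one) = 1 − 2401/4096 = 1695/4096.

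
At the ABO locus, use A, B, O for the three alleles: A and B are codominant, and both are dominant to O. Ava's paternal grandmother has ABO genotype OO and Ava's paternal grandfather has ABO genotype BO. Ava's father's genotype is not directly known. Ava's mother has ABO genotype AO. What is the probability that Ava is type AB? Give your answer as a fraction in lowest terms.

1/8

Ava's father's ABO genotype from OO × BO: 1/2 BO, 1/2 OO.
Crossing each possibility with the mother AO and summing P(type AB): 1/2·1/4 + 1/2·0 = 1/8.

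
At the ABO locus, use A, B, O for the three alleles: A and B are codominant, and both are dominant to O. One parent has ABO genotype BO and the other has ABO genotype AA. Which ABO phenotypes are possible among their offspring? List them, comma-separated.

A, AB

Gametes from BO × AA give offspring ABO genotypes AB, AO, i.e. phenotypes A, AB.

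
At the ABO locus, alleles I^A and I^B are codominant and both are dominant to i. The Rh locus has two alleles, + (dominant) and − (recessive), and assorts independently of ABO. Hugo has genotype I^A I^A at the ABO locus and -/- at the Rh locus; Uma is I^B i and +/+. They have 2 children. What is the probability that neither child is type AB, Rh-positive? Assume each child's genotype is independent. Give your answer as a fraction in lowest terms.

ABO cross I^A I^A × I^B i → 1/2 A, 1/2 AB.
Rh cross -/- × +/+ → 1 Rh+; so P(type AB, Rh-positive) = 1/2 × 1 = 1/2 per child.
P(not type AB, Rh-positive) = 1/2 for one child; (1/2)^2 = 1/4.

1/4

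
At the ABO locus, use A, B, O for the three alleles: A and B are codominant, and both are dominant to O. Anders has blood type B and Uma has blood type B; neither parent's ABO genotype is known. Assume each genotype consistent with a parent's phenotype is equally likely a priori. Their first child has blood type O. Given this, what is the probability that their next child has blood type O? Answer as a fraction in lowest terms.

1/4

Possible genotypes: Anders ∈ {BB, BO}; Uma ∈ {BB, BO}.
Weight each parental genotype pair by prior × P(type-O child):
  BO × BO: posterior weight 1; P(next child type O) = 1/4.
Weighted sum = 1/4.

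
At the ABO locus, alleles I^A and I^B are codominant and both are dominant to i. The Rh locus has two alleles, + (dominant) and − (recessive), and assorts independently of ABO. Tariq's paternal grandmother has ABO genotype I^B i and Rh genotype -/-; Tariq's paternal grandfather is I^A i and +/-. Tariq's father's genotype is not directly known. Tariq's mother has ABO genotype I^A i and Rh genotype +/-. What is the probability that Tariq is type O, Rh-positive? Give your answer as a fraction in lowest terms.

5/32

Tariq's father's ABO genotype from I^B i × I^A i: 1/4 I^A I^B, 1/4 I^A i, 1/4 I^B i, 1/4 i i.
Crossing each possibility with the mother I^A i and summing P(type O): 1/4·0 + 1/4·1/4 + 1/4·1/4 + 1/4·1/2 = 1/4.
Similarly for Rh via the father's Rh distribution: P(Rh+) = 5/8.
Independent loci: 1/4 × 5/8 = 5/32.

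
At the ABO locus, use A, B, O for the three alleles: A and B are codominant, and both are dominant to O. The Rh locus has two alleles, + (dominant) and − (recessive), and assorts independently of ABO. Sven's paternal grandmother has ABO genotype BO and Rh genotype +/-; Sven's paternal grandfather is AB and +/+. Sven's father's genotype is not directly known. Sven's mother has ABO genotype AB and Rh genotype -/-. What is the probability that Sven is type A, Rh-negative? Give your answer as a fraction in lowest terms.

Sven's father's ABO genotype from BO × AB: 1/4 AB, 1/4 AO, 1/4 BB, 1/4 BO.
Crossing each possibility with the mother AB and summing P(type A): 1/4·1/4 + 1/4·1/2 + 1/4·0 + 1/4·1/4 = 1/4.
Similarly for Rh via the father's Rh distribution: P(Rh-) = 1/4.
Independent loci: 1/4 × 1/4 = 1/16.

1/16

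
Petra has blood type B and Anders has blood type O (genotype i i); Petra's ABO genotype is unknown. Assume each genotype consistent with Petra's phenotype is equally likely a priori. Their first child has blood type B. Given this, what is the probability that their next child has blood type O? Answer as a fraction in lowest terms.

Possible genotypes: Petra ∈ {I^B I^B, I^B i}; Anders ∈ {i i}.
Weight each parental genotype pair by prior × P(type-B child):
  I^B I^B × i i: posterior weight 2/3; P(next child type O) = 0.
  I^B i × i i: posterior weight 1/3; P(next child type O) = 1/2.
Weighted sum = 1/6.

1/6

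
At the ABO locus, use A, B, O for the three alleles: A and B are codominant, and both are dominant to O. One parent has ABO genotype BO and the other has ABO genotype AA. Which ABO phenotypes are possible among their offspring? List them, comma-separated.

Gametes from BO × AA give offspring ABO genotypes AB, AO, i.e. phenotypes A, AB.

A, AB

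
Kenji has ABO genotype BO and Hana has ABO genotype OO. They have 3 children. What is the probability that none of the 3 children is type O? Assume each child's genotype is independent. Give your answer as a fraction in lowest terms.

1/8

ABO cross BO × OO → 1/2 O, 1/2 B.
So P(type O) = 1/2 per child.
P(not type O) = 1/2 for one child; (1/2)^3 = 1/8.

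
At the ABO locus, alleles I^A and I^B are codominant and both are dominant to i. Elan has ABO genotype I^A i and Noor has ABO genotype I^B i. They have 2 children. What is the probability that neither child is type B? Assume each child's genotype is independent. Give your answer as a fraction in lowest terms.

9/16

ABO cross I^A i × I^B i → 1/4 O, 1/4 A, 1/4 B, 1/4 AB.
So P(type B) = 1/4 per child.
P(not type B) = 3/4 for one child; (3/4)^2 = 9/16.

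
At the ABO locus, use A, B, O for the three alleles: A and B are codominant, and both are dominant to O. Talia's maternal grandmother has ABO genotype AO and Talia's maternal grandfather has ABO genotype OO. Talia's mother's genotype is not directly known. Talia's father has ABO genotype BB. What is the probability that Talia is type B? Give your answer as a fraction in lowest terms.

3/4

Talia's mother's ABO genotype from AO × OO: 1/2 AO, 1/2 OO.
Crossing each possibility with the father BB and summing P(type B): 1/2·1/2 + 1/2·1 = 3/4.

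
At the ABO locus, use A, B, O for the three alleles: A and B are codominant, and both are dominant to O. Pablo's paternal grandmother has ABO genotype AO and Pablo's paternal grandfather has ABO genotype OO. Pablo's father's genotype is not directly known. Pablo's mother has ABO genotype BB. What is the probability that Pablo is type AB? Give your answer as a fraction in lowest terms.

Pablo's father's ABO genotype from AO × OO: 1/2 AO, 1/2 OO.
Crossing each possibility with the mother BB and summing P(type AB): 1/2·1/2 + 1/2·0 = 1/4.

1/4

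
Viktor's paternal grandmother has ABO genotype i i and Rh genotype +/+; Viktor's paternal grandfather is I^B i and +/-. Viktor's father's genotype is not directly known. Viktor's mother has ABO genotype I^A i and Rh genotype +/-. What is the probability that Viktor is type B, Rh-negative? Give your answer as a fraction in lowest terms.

1/64

Viktor's father's ABO genotype from i i × I^B i: 1/2 I^B i, 1/2 i i.
Crossing each possibility with the mother I^A i and summing P(type B): 1/2·1/4 + 1/2·0 = 1/8.
Similarly for Rh via the father's Rh distribution: P(Rh-) = 1/8.
Independent loci: 1/8 × 1/8 = 1/64.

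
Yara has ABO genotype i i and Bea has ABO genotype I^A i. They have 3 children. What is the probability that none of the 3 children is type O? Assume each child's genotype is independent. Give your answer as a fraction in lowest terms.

ABO cross i i × I^A i → 1/2 O, 1/2 A.
So P(type O) = 1/2 per child.
P(not type O) = 1/2 for one child; (1/2)^3 = 1/8.

1/8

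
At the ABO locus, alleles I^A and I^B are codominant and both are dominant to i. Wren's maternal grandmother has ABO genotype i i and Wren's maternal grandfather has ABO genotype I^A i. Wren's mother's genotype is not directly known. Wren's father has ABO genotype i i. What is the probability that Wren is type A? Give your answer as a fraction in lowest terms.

Wren's mother's ABO genotype from i i × I^A i: 1/2 I^A i, 1/2 i i.
Crossing each possibility with the father i i and summing P(type A): 1/2·1/2 + 1/2·0 = 1/4.

1/4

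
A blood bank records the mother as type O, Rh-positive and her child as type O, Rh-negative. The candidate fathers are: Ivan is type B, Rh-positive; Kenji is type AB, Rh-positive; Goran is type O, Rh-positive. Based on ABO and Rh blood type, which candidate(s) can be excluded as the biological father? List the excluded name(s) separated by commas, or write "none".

A candidate is excluded only if no genotype consistent with his phenotype could produce a type O, Rh-negative child with a type O, Rh-positive mother.
Kenji (type AB, Rh+): no genotype consistent with that phenotype can produce a type-O Rh- child with a type-O mother.

Kenji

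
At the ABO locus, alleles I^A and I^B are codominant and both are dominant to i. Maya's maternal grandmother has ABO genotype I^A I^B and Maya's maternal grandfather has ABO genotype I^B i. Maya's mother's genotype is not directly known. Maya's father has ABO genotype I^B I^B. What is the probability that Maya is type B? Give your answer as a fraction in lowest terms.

3/4

Maya's mother's ABO genotype from I^A I^B × I^B i: 1/4 I^A I^B, 1/4 I^A i, 1/4 I^B I^B, 1/4 I^B i.
Crossing each possibility with the father I^B I^B and summing P(type B): 1/4·1/2 + 1/4·1/2 + 1/4·1 + 1/4·1 = 3/4.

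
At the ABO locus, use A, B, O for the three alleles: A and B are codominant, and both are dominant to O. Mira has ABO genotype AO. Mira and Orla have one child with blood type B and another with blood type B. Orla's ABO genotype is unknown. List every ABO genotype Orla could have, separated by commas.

AB, BB, BO

For each candidate genotype of Orla, check whether crossing it with AO can produce every observed child phenotype.
  AA → possible child types {A} ✗
  AB → possible child types {A, B, AB} ✓
  AO → possible child types {O, A} ✗
  BB → possible child types {B, AB} ✓
  BO → possible child types {O, A, B, AB} ✓
  OO → possible child types {O, A} ✗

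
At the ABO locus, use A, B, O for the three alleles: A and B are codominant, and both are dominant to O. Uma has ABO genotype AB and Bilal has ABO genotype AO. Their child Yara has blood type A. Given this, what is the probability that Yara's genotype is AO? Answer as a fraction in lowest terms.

1/2

Cross AB × AO → 1/4 AA, 1/4 AB, 1/4 AO, 1/4 BO.
Type-A genotypes among offspring: AA (1/4), AO (1/4); total 1/2.
P(AO | type A) = (1/4) / (1/2) = 1/2.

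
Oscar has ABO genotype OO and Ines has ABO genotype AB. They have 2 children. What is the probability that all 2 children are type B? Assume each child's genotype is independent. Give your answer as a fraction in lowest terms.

ABO cross OO × AB → 1/2 A, 1/2 B.
So P(type B) = 1/2 per child.
All 2 independent: (1/2)^2 = 1/4.

1/4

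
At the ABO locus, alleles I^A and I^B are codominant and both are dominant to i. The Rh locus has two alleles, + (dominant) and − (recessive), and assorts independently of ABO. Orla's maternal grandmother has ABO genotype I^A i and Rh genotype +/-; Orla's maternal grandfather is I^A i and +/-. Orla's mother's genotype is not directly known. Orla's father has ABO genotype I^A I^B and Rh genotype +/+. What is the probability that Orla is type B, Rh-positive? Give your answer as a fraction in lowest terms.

Orla's mother's ABO genotype from I^A i × I^A i: 1/4 I^A I^A, 1/2 I^A i, 1/4 i i.
Crossing each possibility with the father I^A I^B and summing P(type B): 1/4·0 + 1/2·1/4 + 1/4·1/2 = 1/4.
Similarly for Rh via the mother's Rh distribution: P(Rh+) = 1.
Independent loci: 1/4 × 1 = 1/4.

1/4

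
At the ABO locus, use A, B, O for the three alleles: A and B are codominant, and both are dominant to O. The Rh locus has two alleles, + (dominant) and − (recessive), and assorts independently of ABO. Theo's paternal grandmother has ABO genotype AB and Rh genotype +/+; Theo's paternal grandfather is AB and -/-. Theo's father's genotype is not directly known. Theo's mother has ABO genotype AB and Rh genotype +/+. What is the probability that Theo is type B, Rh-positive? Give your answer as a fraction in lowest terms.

Theo's father's ABO genotype from AB × AB: 1/4 AA, 1/2 AB, 1/4 BB.
Crossing each possibility with the mother AB and summing P(type B): 1/4·0 + 1/2·1/4 + 1/4·1/2 = 1/4.
Similarly for Rh via the father's Rh distribution: P(Rh+) = 1.
Independent loci: 1/4 × 1 = 1/4.

1/4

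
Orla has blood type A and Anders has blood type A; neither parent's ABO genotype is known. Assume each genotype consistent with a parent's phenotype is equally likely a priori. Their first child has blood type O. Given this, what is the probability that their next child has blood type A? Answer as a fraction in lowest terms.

3/4

Possible genotypes: Orla ∈ {I^A I^A, I^A i}; Anders ∈ {I^A I^A, I^A i}.
Weight each parental genotype pair by prior × P(type-O child):
  I^A i × I^A i: posterior weight 1; P(next child type A) = 3/4.
Weighted sum = 3/4.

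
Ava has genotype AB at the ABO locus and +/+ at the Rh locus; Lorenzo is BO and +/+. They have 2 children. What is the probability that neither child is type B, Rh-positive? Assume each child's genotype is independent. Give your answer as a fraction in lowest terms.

1/4

ABO cross AB × BO → 1/4 A, 1/2 B, 1/4 AB.
Rh cross +/+ × +/+ → 1 Rh+; so P(type B, Rh-positive) = 1/2 × 1 = 1/2 per child.
P(not type B, Rh-positive) = 1/2 for one child; (1/2)^2 = 1/4.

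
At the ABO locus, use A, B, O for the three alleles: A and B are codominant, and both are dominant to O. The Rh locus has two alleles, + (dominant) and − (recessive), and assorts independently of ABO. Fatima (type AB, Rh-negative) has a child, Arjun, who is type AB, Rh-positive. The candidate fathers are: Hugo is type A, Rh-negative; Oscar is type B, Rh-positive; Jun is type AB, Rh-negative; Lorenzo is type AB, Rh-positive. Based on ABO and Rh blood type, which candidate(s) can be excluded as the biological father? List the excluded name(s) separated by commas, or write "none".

Hugo, Jun

A candidate is excluded only if no genotype consistent with his phenotype could produce a type AB, Rh-positive child with a type AB, Rh-negative mother.
Hugo (type A, Rh-): no genotype consistent with that phenotype can produce a type-AB Rh+ child with a type-AB mother.
Jun (type AB, Rh-): no genotype consistent with that phenotype can produce a type-AB Rh+ child with a type-AB mother.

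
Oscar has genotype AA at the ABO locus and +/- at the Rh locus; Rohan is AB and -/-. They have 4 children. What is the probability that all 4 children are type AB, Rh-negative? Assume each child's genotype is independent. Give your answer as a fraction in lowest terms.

ABO cross AA × AB → 1/2 A, 1/2 AB.
Rh cross +/- × -/- → 1/2 Rh+, 1/2 Rh-; so P(type AB, Rh-negative) = 1/2 × 1/2 = 1/4 per child.
All 4 independent: (1/4)^4 = 1/256.

1/256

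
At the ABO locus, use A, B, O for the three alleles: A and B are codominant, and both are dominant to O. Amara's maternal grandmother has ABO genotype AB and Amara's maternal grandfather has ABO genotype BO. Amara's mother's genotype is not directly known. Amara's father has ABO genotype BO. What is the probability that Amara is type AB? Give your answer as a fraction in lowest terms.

1/8

Amara's mother's ABO genotype from AB × BO: 1/4 AB, 1/4 AO, 1/4 BB, 1/4 BO.
Crossing each possibility with the father BO and summing P(type AB): 1/4·1/4 + 1/4·1/4 + 1/4·0 + 1/4·0 = 1/8.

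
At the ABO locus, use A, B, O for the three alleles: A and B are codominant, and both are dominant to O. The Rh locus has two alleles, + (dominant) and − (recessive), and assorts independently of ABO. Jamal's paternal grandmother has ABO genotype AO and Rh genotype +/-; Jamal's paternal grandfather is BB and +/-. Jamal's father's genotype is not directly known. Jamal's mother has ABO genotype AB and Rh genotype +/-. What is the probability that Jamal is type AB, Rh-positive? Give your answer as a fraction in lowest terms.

9/32

Jamal's father's ABO genotype from AO × BB: 1/2 AB, 1/2 BO.
Crossing each possibility with the mother AB and summing P(type AB): 1/2·1/2 + 1/2·1/4 = 3/8.
Similarly for Rh via the father's Rh distribution: P(Rh+) = 3/4.
Independent loci: 3/8 × 3/4 = 9/32.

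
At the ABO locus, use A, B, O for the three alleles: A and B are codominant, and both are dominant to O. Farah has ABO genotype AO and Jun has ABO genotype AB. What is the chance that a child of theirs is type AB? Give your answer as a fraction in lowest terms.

ABO cross AO × AB → offspring phenotypes: 1/2 A, 1/4 B, 1/4 AB.
So P(type AB) = 1/4.

1/4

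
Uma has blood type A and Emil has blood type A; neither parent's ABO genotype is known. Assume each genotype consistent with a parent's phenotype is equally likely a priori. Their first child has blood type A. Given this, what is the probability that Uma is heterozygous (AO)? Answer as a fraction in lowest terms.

Possible genotypes: Uma ∈ {AA, AO}; Emil ∈ {AA, AO}.
Weight each parental genotype pair by prior × P(type-A child):
  AA × AA: posterior weight 4/15.
  AA × AO: posterior weight 4/15.
  AO × AA: posterior weight 4/15.
  AO × AO: posterior weight 1/5.
Sum the posterior weight over pairs where Uma is AO: 7/15.

7/15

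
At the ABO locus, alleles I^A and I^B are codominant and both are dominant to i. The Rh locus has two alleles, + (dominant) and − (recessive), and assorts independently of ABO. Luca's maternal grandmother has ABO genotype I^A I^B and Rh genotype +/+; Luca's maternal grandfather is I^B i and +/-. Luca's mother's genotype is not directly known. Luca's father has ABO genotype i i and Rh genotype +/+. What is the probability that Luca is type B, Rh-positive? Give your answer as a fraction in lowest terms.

Luca's mother's ABO genotype from I^A I^B × I^B i: 1/4 I^A I^B, 1/4 I^A i, 1/4 I^B I^B, 1/4 I^B i.
Crossing each possibility with the father i i and summing P(type B): 1/4·1/2 + 1/4·0 + 1/4·1 + 1/4·1/2 = 1/2.
Similarly for Rh via the mother's Rh distribution: P(Rh+) = 1.
Independent loci: 1/2 × 1 = 1/2.

1/2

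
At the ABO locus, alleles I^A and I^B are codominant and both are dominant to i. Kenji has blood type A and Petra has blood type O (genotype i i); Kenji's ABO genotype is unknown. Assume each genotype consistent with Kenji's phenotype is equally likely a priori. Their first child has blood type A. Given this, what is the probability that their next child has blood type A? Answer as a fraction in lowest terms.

Possible genotypes: Kenji ∈ {I^A I^A, I^A i}; Petra ∈ {i i}.
Weight each parental genotype pair by prior × P(type-A child):
  I^A I^A × i i: posterior weight 2/3; P(next child type A) = 1.
  I^A i × i i: posterior weight 1/3; P(next child type A) = 1/2.
Weighted sum = 5/6.

5/6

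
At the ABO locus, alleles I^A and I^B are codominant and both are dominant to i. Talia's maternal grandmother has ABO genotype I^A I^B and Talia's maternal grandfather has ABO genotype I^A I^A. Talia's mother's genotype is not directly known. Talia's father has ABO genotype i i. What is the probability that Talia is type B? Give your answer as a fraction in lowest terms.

Talia's mother's ABO genotype from I^A I^B × I^A I^A: 1/2 I^A I^A, 1/2 I^A I^B.
Crossing each possibility with the father i i and summing P(type B): 1/2·0 + 1/2·1/2 = 1/4.

1/4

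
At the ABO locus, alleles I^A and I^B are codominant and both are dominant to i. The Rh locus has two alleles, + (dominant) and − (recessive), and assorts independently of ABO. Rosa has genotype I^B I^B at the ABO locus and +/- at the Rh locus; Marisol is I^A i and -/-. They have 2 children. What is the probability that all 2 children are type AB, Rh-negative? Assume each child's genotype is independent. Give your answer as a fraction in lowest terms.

ABO cross I^B I^B × I^A i → 1/2 B, 1/2 AB.
Rh cross +/- × -/- → 1/2 Rh+, 1/2 Rh-; so P(type AB, Rh-negative) = 1/2 × 1/2 = 1/4 per child.
All 2 independent: (1/4)^2 = 1/16.

1/16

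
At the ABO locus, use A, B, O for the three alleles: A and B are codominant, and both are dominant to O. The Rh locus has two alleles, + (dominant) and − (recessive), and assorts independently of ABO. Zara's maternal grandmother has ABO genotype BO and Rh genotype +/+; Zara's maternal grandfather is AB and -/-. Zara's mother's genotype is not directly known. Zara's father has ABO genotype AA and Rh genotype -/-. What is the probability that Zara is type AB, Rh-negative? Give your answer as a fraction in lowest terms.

1/4

Zara's mother's ABO genotype from BO × AB: 1/4 AB, 1/4 AO, 1/4 BB, 1/4 BO.
Crossing each possibility with the father AA and summing P(type AB): 1/4·1/2 + 1/4·0 + 1/4·1 + 1/4·1/2 = 1/2.
Similarly for Rh via the mother's Rh distribution: P(Rh-) = 1/2.
Independent loci: 1/2 × 1/2 = 1/4.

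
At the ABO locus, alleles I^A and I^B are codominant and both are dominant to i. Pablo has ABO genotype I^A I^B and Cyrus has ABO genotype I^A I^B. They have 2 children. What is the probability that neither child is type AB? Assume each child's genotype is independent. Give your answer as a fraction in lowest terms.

ABO cross I^A I^B × I^A I^B → 1/4 A, 1/4 B, 1/2 AB.
So P(type AB) = 1/2 per child.
P(not type AB) = 1/2 for one child; (1/2)^2 = 1/4.

1/4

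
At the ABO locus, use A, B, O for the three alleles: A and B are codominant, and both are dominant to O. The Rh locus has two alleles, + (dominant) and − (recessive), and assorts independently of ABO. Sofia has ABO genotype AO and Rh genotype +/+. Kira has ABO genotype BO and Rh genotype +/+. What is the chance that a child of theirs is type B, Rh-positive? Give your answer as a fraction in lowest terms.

1/4

ABO cross AO × BO → offspring phenotypes: 1/4 O, 1/4 A, 1/4 B, 1/4 AB.
Rh cross +/+ × +/+ → 1 Rh+.
Independent loci: P(type B, Rh-positive) = 1/4 × 1 = 1/4.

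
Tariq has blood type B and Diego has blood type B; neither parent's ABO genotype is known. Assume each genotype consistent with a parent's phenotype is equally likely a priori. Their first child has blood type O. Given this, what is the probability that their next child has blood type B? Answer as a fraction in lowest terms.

Possible genotypes: Tariq ∈ {BB, BO}; Diego ∈ {BB, BO}.
Weight each parental genotype pair by prior × P(type-O child):
  BO × BO: posterior weight 1; P(next child type B) = 3/4.
Weighted sum = 3/4.

3/4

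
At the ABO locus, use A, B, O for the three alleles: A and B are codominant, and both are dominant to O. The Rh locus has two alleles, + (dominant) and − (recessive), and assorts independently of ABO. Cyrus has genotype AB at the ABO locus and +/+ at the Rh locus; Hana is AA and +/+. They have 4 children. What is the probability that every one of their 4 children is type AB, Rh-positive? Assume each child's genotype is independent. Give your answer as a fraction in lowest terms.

1/16

ABO cross AB × AA → 1/2 A, 1/2 AB.
Rh cross +/+ × +/+ → 1 Rh+; so P(type AB, Rh-positive) = 1/2 × 1 = 1/2 per child.
All 4 independent: (1/2)^4 = 1/16.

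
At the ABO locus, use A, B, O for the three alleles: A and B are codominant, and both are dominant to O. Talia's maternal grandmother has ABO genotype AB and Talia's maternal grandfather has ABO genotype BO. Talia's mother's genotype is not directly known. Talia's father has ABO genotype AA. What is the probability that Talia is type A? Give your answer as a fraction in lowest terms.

Talia's mother's ABO genotype from AB × BO: 1/4 AB, 1/4 AO, 1/4 BB, 1/4 BO.
Crossing each possibility with the father AA and summing P(type A): 1/4·1/2 + 1/4·1 + 1/4·0 + 1/4·1/2 = 1/2.

1/2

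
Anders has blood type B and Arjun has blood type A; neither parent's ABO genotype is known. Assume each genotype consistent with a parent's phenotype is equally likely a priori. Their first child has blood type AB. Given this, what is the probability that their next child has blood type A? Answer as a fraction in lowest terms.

5/36

Possible genotypes: Anders ∈ {I^B I^B, I^B i}; Arjun ∈ {I^A I^A, I^A i}.
Weight each parental genotype pair by prior × P(type-AB child):
  I^B I^B × I^A I^A: posterior weight 4/9; P(next child type A) = 0.
  I^B I^B × I^A i: posterior weight 2/9; P(next child type A) = 0.
  I^B i × I^A I^A: posterior weight 2/9; P(next child type A) = 1/2.
  I^B i × I^A i: posterior weight 1/9; P(next child type A) = 1/4.
Weighted sum = 5/36.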